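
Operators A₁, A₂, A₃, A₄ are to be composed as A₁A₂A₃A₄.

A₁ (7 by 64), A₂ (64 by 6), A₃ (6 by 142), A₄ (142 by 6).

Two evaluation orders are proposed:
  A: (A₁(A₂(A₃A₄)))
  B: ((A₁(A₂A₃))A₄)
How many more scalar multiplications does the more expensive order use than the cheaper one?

Order A = (A₁(A₂(A₃A₄))): (A₃A₄): 6×142 by 142×6 → 6×6, cost 6·142·6 = 5112; (A₂(A₃A₄)): 64×6 by 6×6 → 64×6, cost 64·6·6 = 2304; cumulative 7416; (A₁(A₂(A₃A₄))): 7×64 by 64×6 → 7×6, cost 7·64·6 = 2688; cumulative 10104. Total 10104.
Order B = ((A₁(A₂A₃))A₄): (A₂A₃): 64×6 by 6×142 → 64×142, cost 64·6·142 = 54528; (A₁(A₂A₃)): 7×64 by 64×142 → 7×142, cost 7·64·142 = 63616; cumulative 118144; ((A₁(A₂A₃))A₄): 7×142 by 142×6 → 7×6, cost 7·142·6 = 5964; cumulative 124108. Total 124108.
Difference: |10104 − 124108| = 114004.

114004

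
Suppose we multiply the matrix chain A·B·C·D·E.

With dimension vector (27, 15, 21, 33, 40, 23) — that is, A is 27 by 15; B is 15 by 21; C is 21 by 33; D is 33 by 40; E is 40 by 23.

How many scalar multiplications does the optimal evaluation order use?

53310

Adjacent pairs: AB = 27·15·21 = 8505; BC = 15·21·33 = 10395; CD = 21·33·40 = 27720; DE = 33·40·23 = 30360.
Length 3: A..C: k=1: 0+10395+27·15·33=23760; k=2: 8505+0+27·21·33=27216 → min 23760 | B..D: k=2: 0+27720+15·21·40=40320; k=3: 10395+0+15·33·40=30195 → min 30195 | C..E: k=3: 0+30360+21·33·23=46299; k=4: 27720+0+21·40·23=47040 → min 46299.
Length 4: A..D: k=1: 0+30195+27·15·40=46395; k=2: 8505+27720+27·21·40=58905; k=3: 23760+0+27·33·40=59400 → min 46395 | B..E: k=2: 0+46299+15·21·23=53544; k=3: 10395+30360+15·33·23=52140; k=4: 30195+0+15·40·23=43995 → min 43995.
Length 5: A..E: k=1: 0+43995+27·15·23=53310; k=2: 8505+46299+27·21·23=67845; k=3: 23760+30360+27·33·23=74613; k=4: 46395+0+27·40·23=71235 → min 53310.
Optimal order: (A·(((B·C)·D)·E)) with cost 53310.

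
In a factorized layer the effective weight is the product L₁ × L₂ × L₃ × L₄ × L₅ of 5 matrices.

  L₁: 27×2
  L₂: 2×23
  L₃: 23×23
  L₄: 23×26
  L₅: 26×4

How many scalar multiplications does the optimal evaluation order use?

Adjacent pairs: L₁L₂ = 27·2·23 = 1242; L₂L₃ = 2·23·23 = 1058; L₃L₄ = 23·23·26 = 13754; L₄L₅ = 23·26·4 = 2392.
Length 3: L₁..L₃: k=1: 0+1058+27·2·23=2300; k=2: 1242+0+27·23·23=15525 → min 2300 | L₂..L₄: k=2: 0+13754+2·23·26=14950; k=3: 1058+0+2·23·26=2254 → min 2254 | L₃..L₅: k=3: 0+2392+23·23·4=4508; k=4: 13754+0+23·26·4=16146 → min 4508.
Length 4: L₁..L₄: k=1: 0+2254+27·2·26=3658; k=2: 1242+13754+27·23·26=31142; k=3: 2300+0+27·23·26=18446 → min 3658 | L₂..L₅: k=2: 0+4508+2·23·4=4692; k=3: 1058+2392+2·23·4=3634; k=4: 2254+0+2·26·4=2462 → min 2462.
Length 5: L₁..L₅: k=1: 0+2462+27·2·4=2678; k=2: 1242+4508+27·23·4=8234; k=3: 2300+2392+27·23·4=7176; k=4: 3658+0+27·26·4=6466 → min 2678.
Optimal order: (L₁ × (((L₂ × L₃) × L₄) × L₅)) with cost 2678.

2678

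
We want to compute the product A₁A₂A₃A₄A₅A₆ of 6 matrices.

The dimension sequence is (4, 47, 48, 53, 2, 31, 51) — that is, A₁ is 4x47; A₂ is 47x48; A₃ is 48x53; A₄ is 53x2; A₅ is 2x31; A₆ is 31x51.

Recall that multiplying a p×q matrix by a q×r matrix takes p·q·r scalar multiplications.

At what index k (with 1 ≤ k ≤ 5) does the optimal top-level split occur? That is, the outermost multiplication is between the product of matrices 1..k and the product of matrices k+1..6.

Adjacent pairs: A₁A₂ = 4·47·48 = 9024; A₂A₃ = 47·48·53 = 119568; A₃A₄ = 48·53·2 = 5088; A₄A₅ = 53·2·31 = 3286; A₅A₆ = 2·31·51 = 3162.
Length 3: A₁..A₃: k=1: 0+119568+4·47·53=129532; k=2: 9024+0+4·48·53=19200 → min 19200 | A₂..A₄: k=2: 0+5088+47·48·2=9600; k=3: 119568+0+47·53·2=124550 → min 9600 | A₃..A₅: k=3: 0+3286+48·53·31=82150; k=4: 5088+0+48·2·31=8064 → min 8064 | A₄..A₆: k=4: 0+3162+53·2·51=8568; k=5: 3286+0+53·31·51=87079 → min 8568.
Length 4: A₁..A₄: k=1: 0+9600+4·47·2=9976; k=2: 9024+5088+4·48·2=14496; k=3: 19200+0+4·53·2=19624 → min 9976 | A₂..A₅: k=2: 0+8064+47·48·31=78000; k=3: 119568+3286+47·53·31=200075; k=4: 9600+0+47·2·31=12514 → min 12514 | A₃..A₆: k=3: 0+8568+48·53·51=138312; k=4: 5088+3162+48·2·51=13146; k=5: 8064+0+48·31·51=83952 → min 13146.
Length 5: A₁..A₅: k=1: 0+12514+4·47·31=18342; k=2: 9024+8064+4·48·31=23040; k=3: 19200+3286+4·53·31=29058; k=4: 9976+0+4·2·31=10224 → min 10224 | A₂..A₆: k=2: 0+13146+47·48·51=128202; k=3: 119568+8568+47·53·51=255177; k=4: 9600+3162+47·2·51=17556; k=5: 12514+0+47·31·51=86821 → min 17556.
Top-level splits: k=1: (A₁..A₁)·(A₂..A₆) → 0+17556+4·47·51 = 27144; k=2: (A₁..A₂)·(A₃..A₆) → 9024+13146+4·48·51 = 31962; k=3: (A₁..A₃)·(A₄..A₆) → 19200+8568+4·53·51 = 38580; k=4: (A₁..A₄)·(A₅..A₆) → 9976+3162+4·2·51 = 13546; k=5: (A₁..A₅)·(A₆..A₆) → 10224+0+4·31·51 = 16548.
Best split is after A₄, i.e. k = 4.

4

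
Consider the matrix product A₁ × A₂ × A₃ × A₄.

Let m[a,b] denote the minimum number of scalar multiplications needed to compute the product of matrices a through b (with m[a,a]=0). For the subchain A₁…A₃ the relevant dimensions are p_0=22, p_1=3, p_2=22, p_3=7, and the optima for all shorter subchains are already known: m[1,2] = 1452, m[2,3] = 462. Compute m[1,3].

924

m[1,3] = min over k∈[1,2] of m[1,k]+m[k+1,3]+p_{0}·p_k·p_{3}.
k=1: 0 + 462 + 22·3·7 = 924; k=2: 1452 + 0 + 22·22·7 = 4840.
Minimum: 924 at k=1.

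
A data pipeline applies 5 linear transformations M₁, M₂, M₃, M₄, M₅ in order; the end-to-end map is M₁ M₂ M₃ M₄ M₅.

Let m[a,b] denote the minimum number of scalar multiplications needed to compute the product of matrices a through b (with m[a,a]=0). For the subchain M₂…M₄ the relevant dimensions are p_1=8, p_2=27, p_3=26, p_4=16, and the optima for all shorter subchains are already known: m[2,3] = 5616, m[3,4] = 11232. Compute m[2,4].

m[2,4] = min over k∈[2,3] of m[2,k]+m[k+1,4]+p_{1}·p_k·p_{4}.
k=2: 0 + 11232 + 8·27·16 = 14688; k=3: 5616 + 0 + 8·26·16 = 8944.
Minimum: 8944 at k=3.

8944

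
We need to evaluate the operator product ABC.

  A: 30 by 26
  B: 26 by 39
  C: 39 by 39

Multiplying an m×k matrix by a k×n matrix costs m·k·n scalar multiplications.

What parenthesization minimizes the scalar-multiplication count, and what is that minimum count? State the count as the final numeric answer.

69966

(A(BC)): cost 69966.
((AB)C): cost 76050.
Optimal: (A(BC)) with cost 69966.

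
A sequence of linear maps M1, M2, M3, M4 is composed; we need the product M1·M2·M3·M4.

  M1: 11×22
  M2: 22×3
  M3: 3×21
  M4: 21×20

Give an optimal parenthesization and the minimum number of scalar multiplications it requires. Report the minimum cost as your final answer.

Adjacent pairs: M1M2 = 11·22·3 = 726; M2M3 = 22·3·21 = 1386; M3M4 = 3·21·20 = 1260.
Length 3: M1..M3: k=1: 0+1386+11·22·21=6468; k=2: 726+0+11·3·21=1419 → min 1419 | M2..M4: k=2: 0+1260+22·3·20=2580; k=3: 1386+0+22·21·20=10626 → min 2580.
Length 4: M1..M4: k=1: 0+2580+11·22·20=7420; k=2: 726+1260+11·3·20=2646; k=3: 1419+0+11·21·20=6039 → min 2646.
Optimal parenthesization: ((M1·M2)·(M3·M4)) with cost 2646.

2646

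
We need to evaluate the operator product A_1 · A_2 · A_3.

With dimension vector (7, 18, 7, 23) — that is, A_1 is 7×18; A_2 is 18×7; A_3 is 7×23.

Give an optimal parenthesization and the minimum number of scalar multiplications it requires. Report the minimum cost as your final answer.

2009

(A_1 · (A_2 · A_3)): cost 5796.
((A_1 · A_2) · A_3): cost 2009.
Optimal: ((A_1 · A_2) · A_3) with cost 2009.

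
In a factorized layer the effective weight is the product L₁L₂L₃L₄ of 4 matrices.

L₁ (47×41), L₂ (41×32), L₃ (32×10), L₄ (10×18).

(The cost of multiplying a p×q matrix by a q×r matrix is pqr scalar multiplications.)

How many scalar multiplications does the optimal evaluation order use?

Adjacent pairs: L₁L₂ = 47·41·32 = 61664; L₂L₃ = 41·32·10 = 13120; L₃L₄ = 32·10·18 = 5760.
Length 3: L₁..L₃: k=1: 0+13120+47·41·10=32390; k=2: 61664+0+47·32·10=76704 → min 32390 | L₂..L₄: k=2: 0+5760+41·32·18=29376; k=3: 13120+0+41·10·18=20500 → min 20500.
Length 4: L₁..L₄: k=1: 0+20500+47·41·18=55186; k=2: 61664+5760+47·32·18=94496; k=3: 32390+0+47·10·18=40850 → min 40850.
Optimal order: ((L₁(L₂L₃))L₄) with cost 40850.

40850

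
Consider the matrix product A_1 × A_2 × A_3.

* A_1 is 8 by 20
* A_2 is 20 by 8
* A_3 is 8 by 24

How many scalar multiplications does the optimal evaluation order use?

2816

Order (A_1 × (A_2 × A_3)): (A_2 × A_3): 20×8 by 8×24 → 20×24, cost 20·8·24 = 3840; (A_1 × (A_2 × A_3)): 8×20 by 20×24 → 8×24, cost 8·20·24 = 3840; cumulative 7680. Total 7680.
Order ((A_1 × A_2) × A_3): (A_1 × A_2): 8×20 by 20×8 → 8×8, cost 8·20·8 = 1280; ((A_1 × A_2) × A_3): 8×8 by 8×24 → 8×24, cost 8·8·24 = 1536; cumulative 2816. Total 2816.
Minimum: 2816.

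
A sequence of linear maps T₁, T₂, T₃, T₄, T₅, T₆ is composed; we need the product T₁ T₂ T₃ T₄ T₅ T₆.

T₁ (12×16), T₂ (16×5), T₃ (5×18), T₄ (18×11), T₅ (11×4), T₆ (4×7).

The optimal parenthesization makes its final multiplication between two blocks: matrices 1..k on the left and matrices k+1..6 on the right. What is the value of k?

Adjacent pairs: T₁T₂ = 12·16·5 = 960; T₂T₃ = 16·5·18 = 1440; T₃T₄ = 5·18·11 = 990; T₄T₅ = 18·11·4 = 792; T₅T₆ = 11·4·7 = 308.
Length 3: T₁..T₃: k=1: 0+1440+12·16·18=4896; k=2: 960+0+12·5·18=2040 → min 2040 | T₂..T₄: k=2: 0+990+16·5·11=1870; k=3: 1440+0+16·18·11=4608 → min 1870 | T₃..T₅: k=3: 0+792+5·18·4=1152; k=4: 990+0+5·11·4=1210 → min 1152 | T₄..T₆: k=4: 0+308+18·11·7=1694; k=5: 792+0+18·4·7=1296 → min 1296.
Length 4: T₁..T₄: k=1: 0+1870+12·16·11=3982; k=2: 960+990+12·5·11=2610; k=3: 2040+0+12·18·11=4416 → min 2610 | T₂..T₅: k=2: 0+1152+16·5·4=1472; k=3: 1440+792+16·18·4=3384; k=4: 1870+0+16·11·4=2574 → min 1472 | T₃..T₆: k=3: 0+1296+5·18·7=1926; k=4: 990+308+5·11·7=1683; k=5: 1152+0+5·4·7=1292 → min 1292.
Length 5: T₁..T₅: k=1: 0+1472+12·16·4=2240; k=2: 960+1152+12·5·4=2352; k=3: 2040+792+12·18·4=3696; k=4: 2610+0+12·11·4=3138 → min 2240 | T₂..T₆: k=2: 0+1292+16·5·7=1852; k=3: 1440+1296+16·18·7=4752; k=4: 1870+308+16·11·7=3410; k=5: 1472+0+16·4·7=1920 → min 1852.
Top-level splits: k=1: (T₁..T₁)·(T₂..T₆) → 0+1852+12·16·7 = 3196; k=2: (T₁..T₂)·(T₃..T₆) → 960+1292+12·5·7 = 2672; k=3: (T₁..T₃)·(T₄..T₆) → 2040+1296+12·18·7 = 4848; k=4: (T₁..T₄)·(T₅..T₆) → 2610+308+12·11·7 = 3842; k=5: (T₁..T₅)·(T₆..T₆) → 2240+0+12·4·7 = 2576.
Best split is after T₅, i.e. k = 5.

5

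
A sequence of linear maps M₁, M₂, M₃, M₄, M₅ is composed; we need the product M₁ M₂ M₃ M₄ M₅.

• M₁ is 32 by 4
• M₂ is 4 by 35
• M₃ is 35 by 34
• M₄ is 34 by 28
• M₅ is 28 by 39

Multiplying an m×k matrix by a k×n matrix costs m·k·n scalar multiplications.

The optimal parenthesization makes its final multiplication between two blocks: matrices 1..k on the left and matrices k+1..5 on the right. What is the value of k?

Adjacent pairs: M₁M₂ = 32·4·35 = 4480; M₂M₃ = 4·35·34 = 4760; M₃M₄ = 35·34·28 = 33320; M₄M₅ = 34·28·39 = 37128.
Length 3: M₁..M₃: k=1: 0+4760+32·4·34=9112; k=2: 4480+0+32·35·34=42560 → min 9112 | M₂..M₄: k=2: 0+33320+4·35·28=37240; k=3: 4760+0+4·34·28=8568 → min 8568 | M₃..M₅: k=3: 0+37128+35·34·39=83538; k=4: 33320+0+35·28·39=71540 → min 71540.
Length 4: M₁..M₄: k=1: 0+8568+32·4·28=12152; k=2: 4480+33320+32·35·28=69160; k=3: 9112+0+32·34·28=39576 → min 12152 | M₂..M₅: k=2: 0+71540+4·35·39=77000; k=3: 4760+37128+4·34·39=47192; k=4: 8568+0+4·28·39=12936 → min 12936.
Top-level splits: k=1: (M₁..M₁)·(M₂..M₅) → 0+12936+32·4·39 = 17928; k=2: (M₁..M₂)·(M₃..M₅) → 4480+71540+32·35·39 = 119700; k=3: (M₁..M₃)·(M₄..M₅) → 9112+37128+32·34·39 = 88672; k=4: (M₁..M₄)·(M₅..M₅) → 12152+0+32·28·39 = 47096.
Best split is after M₁, i.e. k = 1.

1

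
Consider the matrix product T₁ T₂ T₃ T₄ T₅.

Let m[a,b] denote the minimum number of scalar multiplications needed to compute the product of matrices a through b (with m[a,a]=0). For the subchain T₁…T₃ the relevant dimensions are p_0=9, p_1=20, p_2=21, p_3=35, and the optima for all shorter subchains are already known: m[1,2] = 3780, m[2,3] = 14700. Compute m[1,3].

10395

m[1,3] = min over k∈[1,2] of m[1,k]+m[k+1,3]+p_{0}·p_k·p_{3}.
k=1: 0 + 14700 + 9·20·35 = 21000; k=2: 3780 + 0 + 9·21·35 = 10395.
Minimum: 10395 at k=2.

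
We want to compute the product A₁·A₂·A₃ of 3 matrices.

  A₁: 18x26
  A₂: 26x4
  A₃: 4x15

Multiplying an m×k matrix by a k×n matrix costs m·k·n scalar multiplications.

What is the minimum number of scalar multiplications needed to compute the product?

Order (A₁·(A₂·A₃)): (A₂·A₃): 26×4 by 4×15 → 26×15, cost 26·4·15 = 1560; (A₁·(A₂·A₃)): 18×26 by 26×15 → 18×15, cost 18·26·15 = 7020; cumulative 8580. Total 8580.
Order ((A₁·A₂)·A₃): (A₁·A₂): 18×26 by 26×4 → 18×4, cost 18·26·4 = 1872; ((A₁·A₂)·A₃): 18×4 by 4×15 → 18×15, cost 18·4·15 = 1080; cumulative 2952. Total 2952.
Minimum: 2952.

2952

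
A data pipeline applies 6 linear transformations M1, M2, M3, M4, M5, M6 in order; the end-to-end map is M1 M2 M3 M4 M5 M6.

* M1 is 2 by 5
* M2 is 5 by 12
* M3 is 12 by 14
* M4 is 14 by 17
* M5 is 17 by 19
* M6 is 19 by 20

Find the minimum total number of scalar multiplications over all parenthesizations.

Adjacent pairs: M1M2 = 2·5·12 = 120; M2M3 = 5·12·14 = 840; M3M4 = 12·14·17 = 2856; M4M5 = 14·17·19 = 4522; M5M6 = 17·19·20 = 6460.
Length 3: M1..M3: k=1: 0+840+2·5·14=980; k=2: 120+0+2·12·14=456 → min 456 | M2..M4: k=2: 0+2856+5·12·17=3876; k=3: 840+0+5·14·17=2030 → min 2030 | M3..M5: k=3: 0+4522+12·14·19=7714; k=4: 2856+0+12·17·19=6732 → min 6732 | M4..M6: k=4: 0+6460+14·17·20=11220; k=5: 4522+0+14·19·20=9842 → min 9842.
Length 4: M1..M4: k=1: 0+2030+2·5·17=2200; k=2: 120+2856+2·12·17=3384; k=3: 456+0+2·14·17=932 → min 932 | M2..M5: k=2: 0+6732+5·12·19=7872; k=3: 840+4522+5·14·19=6692; k=4: 2030+0+5·17·19=3645 → min 3645 | M3..M6: k=3: 0+9842+12·14·20=13202; k=4: 2856+6460+12·17·20=13396; k=5: 6732+0+12·19·20=11292 → min 11292.
Length 5: M1..M5: k=1: 0+3645+2·5·19=3835; k=2: 120+6732+2·12·19=7308; k=3: 456+4522+2·14·19=5510; k=4: 932+0+2·17·19=1578 → min 1578 | M2..M6: k=2: 0+11292+5·12·20=12492; k=3: 840+9842+5·14·20=12082; k=4: 2030+6460+5·17·20=10190; k=5: 3645+0+5·19·20=5545 → min 5545.
Length 6: M1..M6: k=1: 0+5545+2·5·20=5745; k=2: 120+11292+2·12·20=11892; k=3: 456+9842+2·14·20=10858; k=4: 932+6460+2·17·20=8072; k=5: 1578+0+2·19·20=2338 → min 2338.
Optimal order: (((((M1 M2) M3) M4) M5) M6) with cost 2338.

2338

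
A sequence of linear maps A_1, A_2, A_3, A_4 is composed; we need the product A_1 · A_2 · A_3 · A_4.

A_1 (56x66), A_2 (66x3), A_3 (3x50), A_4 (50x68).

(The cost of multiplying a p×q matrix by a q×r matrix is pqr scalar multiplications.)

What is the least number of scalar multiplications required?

Adjacent pairs: A_1A_2 = 56·66·3 = 11088; A_2A_3 = 66·3·50 = 9900; A_3A_4 = 3·50·68 = 10200.
Length 3: A_1..A_3: k=1: 0+9900+56·66·50=194700; k=2: 11088+0+56·3·50=19488 → min 19488 | A_2..A_4: k=2: 0+10200+66·3·68=23664; k=3: 9900+0+66·50·68=234300 → min 23664.
Length 4: A_1..A_4: k=1: 0+23664+56·66·68=274992; k=2: 11088+10200+56·3·68=32712; k=3: 19488+0+56·50·68=209888 → min 32712.
Optimal order: ((A_1 · A_2) · (A_3 · A_4)) with cost 32712.

32712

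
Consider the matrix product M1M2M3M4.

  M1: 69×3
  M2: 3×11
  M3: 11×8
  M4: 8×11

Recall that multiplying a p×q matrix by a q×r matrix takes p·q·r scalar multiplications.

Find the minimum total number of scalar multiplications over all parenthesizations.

Adjacent pairs: M1M2 = 69·3·11 = 2277; M2M3 = 3·11·8 = 264; M3M4 = 11·8·11 = 968.
Length 3: M1..M3: k=1: 0+264+69·3·8=1920; k=2: 2277+0+69·11·8=8349 → min 1920 | M2..M4: k=2: 0+968+3·11·11=1331; k=3: 264+0+3·8·11=528 → min 528.
Length 4: M1..M4: k=1: 0+528+69·3·11=2805; k=2: 2277+968+69·11·11=11594; k=3: 1920+0+69·8·11=7992 → min 2805.
Optimal order: (M1((M2M3)M4)) with cost 2805.

2805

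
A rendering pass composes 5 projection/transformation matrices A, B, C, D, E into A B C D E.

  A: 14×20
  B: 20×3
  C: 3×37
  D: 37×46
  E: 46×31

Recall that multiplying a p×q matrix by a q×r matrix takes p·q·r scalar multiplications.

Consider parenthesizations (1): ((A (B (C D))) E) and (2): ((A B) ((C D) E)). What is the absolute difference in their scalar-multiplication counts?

Order (1) = ((A (B (C D))) E): (C D): 3×37 by 37×46 → 3×46, cost 3·37·46 = 5106; (B (C D)): 20×3 by 3×46 → 20×46, cost 20·3·46 = 2760; cumulative 7866; (A (B (C D))): 14×20 by 20×46 → 14×46, cost 14·20·46 = 12880; cumulative 20746; ((A (B (C D))) E): 14×46 by 46×31 → 14×31, cost 14·46·31 = 19964; cumulative 40710. Total 40710.
Order (2) = ((A B) ((C D) E)): (A B): 14×20 by 20×3 → 14×3, cost 14·20·3 = 840; (C D): 3×37 by 37×46 → 3×46, cost 3·37·46 = 5106; ((C D) E): 3×46 by 46×31 → 3×31, cost 3·46·31 = 4278; cumulative 9384; ((A B) ((C D) E)): 14×3 by 3×31 → 14×31, cost 14·3·31 = 1302; cumulative 11526. Total 11526.
Difference: |40710 − 11526| = 29184.

29184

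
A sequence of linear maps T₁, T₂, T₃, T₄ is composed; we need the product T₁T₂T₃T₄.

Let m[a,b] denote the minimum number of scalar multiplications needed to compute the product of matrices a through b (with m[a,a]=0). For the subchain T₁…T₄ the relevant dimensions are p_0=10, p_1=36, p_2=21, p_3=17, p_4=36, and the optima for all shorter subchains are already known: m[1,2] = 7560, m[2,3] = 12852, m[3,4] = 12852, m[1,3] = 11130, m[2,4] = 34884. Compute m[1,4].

m[1,4] = min over k∈[1,3] of m[1,k]+m[k+1,4]+p_{0}·p_k·p_{4}.
k=1: 0 + 34884 + 10·36·36 = 47844; k=2: 7560 + 12852 + 10·21·36 = 27972; k=3: 11130 + 0 + 10·17·36 = 17250.
Minimum: 17250 at k=3.

17250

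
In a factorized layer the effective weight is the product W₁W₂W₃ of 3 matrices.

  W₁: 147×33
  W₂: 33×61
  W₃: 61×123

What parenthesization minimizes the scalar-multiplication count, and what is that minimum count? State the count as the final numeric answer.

(W₁(W₂W₃)): cost 844272.
((W₁W₂)W₃): cost 1398852.
Optimal: (W₁(W₂W₃)) with cost 844272.

844272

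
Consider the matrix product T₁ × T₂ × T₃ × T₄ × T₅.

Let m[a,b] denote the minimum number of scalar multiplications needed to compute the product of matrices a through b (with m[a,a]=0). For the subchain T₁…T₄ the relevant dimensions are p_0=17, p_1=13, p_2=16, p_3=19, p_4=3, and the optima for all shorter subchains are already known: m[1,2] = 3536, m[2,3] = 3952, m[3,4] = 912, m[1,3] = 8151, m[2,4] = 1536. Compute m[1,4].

m[1,4] = min over k∈[1,3] of m[1,k]+m[k+1,4]+p_{0}·p_k·p_{4}.
k=1: 0 + 1536 + 17·13·3 = 2199; k=2: 3536 + 912 + 17·16·3 = 5264; k=3: 8151 + 0 + 17·19·3 = 9120.
Minimum: 2199 at k=1.

2199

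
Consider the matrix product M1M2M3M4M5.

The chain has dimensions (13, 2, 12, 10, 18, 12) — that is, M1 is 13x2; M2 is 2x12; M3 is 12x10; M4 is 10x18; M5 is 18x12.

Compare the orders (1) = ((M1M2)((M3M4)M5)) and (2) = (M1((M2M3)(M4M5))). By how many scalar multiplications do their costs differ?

Order (1) = ((M1M2)((M3M4)M5)): (M1M2): 13×2 by 2×12 → 13×12, cost 13·2·12 = 312; (M3M4): 12×10 by 10×18 → 12×18, cost 12·10·18 = 2160; ((M3M4)M5): 12×18 by 18×12 → 12×12, cost 12·18·12 = 2592; cumulative 4752; ((M1M2)((M3M4)M5)): 13×12 by 12×12 → 13×12, cost 13·12·12 = 1872; cumulative 6936. Total 6936.
Order (2) = (M1((M2M3)(M4M5))): (M2M3): 2×12 by 12×10 → 2×10, cost 2·12·10 = 240; (M4M5): 10×18 by 18×12 → 10×12, cost 10·18·12 = 2160; ((M2M3)(M4M5)): 2×10 by 10×12 → 2×12, cost 2·10·12 = 240; cumulative 2640; (M1((M2M3)(M4M5))): 13×2 by 2×12 → 13×12, cost 13·2·12 = 312; cumulative 2952. Total 2952.
Difference: |6936 − 2952| = 3984.

3984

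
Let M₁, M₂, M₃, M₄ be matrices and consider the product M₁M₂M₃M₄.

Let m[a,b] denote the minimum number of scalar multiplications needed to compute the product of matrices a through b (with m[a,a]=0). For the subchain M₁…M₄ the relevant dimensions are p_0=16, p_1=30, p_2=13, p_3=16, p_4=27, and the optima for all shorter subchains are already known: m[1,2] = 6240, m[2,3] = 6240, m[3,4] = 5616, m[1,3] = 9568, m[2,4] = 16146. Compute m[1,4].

16480

m[1,4] = min over k∈[1,3] of m[1,k]+m[k+1,4]+p_{0}·p_k·p_{4}.
k=1: 0 + 16146 + 16·30·27 = 29106; k=2: 6240 + 5616 + 16·13·27 = 17472; k=3: 9568 + 0 + 16·16·27 = 16480.
Minimum: 16480 at k=3.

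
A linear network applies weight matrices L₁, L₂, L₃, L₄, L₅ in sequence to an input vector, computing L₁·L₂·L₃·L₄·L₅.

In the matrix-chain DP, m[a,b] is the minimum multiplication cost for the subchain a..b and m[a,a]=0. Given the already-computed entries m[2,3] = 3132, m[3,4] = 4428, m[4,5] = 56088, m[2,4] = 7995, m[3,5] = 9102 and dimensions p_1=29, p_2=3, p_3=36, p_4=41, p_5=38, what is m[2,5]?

m[2,5] = min over k∈[2,4] of m[2,k]+m[k+1,5]+p_{1}·p_k·p_{5}.
k=2: 0 + 9102 + 29·3·38 = 12408; k=3: 3132 + 56088 + 29·36·38 = 98892; k=4: 7995 + 0 + 29·41·38 = 53177.
Minimum: 12408 at k=2.

12408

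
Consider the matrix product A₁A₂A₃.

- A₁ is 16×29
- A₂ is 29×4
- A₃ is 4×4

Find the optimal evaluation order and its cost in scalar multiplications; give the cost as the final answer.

(A₁(A₂A₃)): cost 2320.
((A₁A₂)A₃): cost 2112.
Optimal: ((A₁A₂)A₃) with cost 2112.

2112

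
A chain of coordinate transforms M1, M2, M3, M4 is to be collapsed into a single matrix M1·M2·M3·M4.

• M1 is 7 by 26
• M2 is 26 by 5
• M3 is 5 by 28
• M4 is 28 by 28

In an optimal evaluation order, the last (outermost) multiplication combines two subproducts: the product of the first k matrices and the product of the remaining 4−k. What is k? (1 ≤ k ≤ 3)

Adjacent pairs: M1M2 = 7·26·5 = 910; M2M3 = 26·5·28 = 3640; M3M4 = 5·28·28 = 3920.
Length 3: M1..M3: k=1: 0+3640+7·26·28=8736; k=2: 910+0+7·5·28=1890 → min 1890 | M2..M4: k=2: 0+3920+26·5·28=7560; k=3: 3640+0+26·28·28=24024 → min 7560.
Top-level splits: k=1: (M1..M1)·(M2..M4) → 0+7560+7·26·28 = 12656; k=2: (M1..M2)·(M3..M4) → 910+3920+7·5·28 = 5810; k=3: (M1..M3)·(M4..M4) → 1890+0+7·28·28 = 7378.
Best split is after M2, i.e. k = 2.

2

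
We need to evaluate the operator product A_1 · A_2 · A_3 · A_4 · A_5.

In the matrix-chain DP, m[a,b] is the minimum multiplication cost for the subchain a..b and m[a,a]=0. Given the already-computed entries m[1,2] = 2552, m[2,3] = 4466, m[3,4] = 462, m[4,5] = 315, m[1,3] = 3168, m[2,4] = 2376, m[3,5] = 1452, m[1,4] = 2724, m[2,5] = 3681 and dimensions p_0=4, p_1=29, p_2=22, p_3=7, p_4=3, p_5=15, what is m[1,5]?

2904

m[1,5] = min over k∈[1,4] of m[1,k]+m[k+1,5]+p_{0}·p_k·p_{5}.
k=1: 0 + 3681 + 4·29·15 = 5421; k=2: 2552 + 1452 + 4·22·15 = 5324; k=3: 3168 + 315 + 4·7·15 = 3903; k=4: 2724 + 0 + 4·3·15 = 2904.
Minimum: 2904 at k=4.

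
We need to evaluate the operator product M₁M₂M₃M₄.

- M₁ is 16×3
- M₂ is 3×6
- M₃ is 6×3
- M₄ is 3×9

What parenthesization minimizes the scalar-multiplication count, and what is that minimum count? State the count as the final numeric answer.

Adjacent pairs: M₁M₂ = 16·3·6 = 288; M₂M₃ = 3·6·3 = 54; M₃M₄ = 6·3·9 = 162.
Length 3: M₁..M₃: k=1: 0+54+16·3·3=198; k=2: 288+0+16·6·3=576 → min 198 | M₂..M₄: k=2: 0+162+3·6·9=324; k=3: 54+0+3·3·9=135 → min 135.
Length 4: M₁..M₄: k=1: 0+135+16·3·9=567; k=2: 288+162+16·6·9=1314; k=3: 198+0+16·3·9=630 → min 567.
Optimal parenthesization: (M₁((M₂M₃)M₄)) with cost 567.

567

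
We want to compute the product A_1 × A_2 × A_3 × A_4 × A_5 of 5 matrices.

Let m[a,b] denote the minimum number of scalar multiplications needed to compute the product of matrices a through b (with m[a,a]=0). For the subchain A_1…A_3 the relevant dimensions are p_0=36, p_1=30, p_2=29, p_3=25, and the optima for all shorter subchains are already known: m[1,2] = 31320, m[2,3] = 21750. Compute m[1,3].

48750

m[1,3] = min over k∈[1,2] of m[1,k]+m[k+1,3]+p_{0}·p_k·p_{3}.
k=1: 0 + 21750 + 36·30·25 = 48750; k=2: 31320 + 0 + 36·29·25 = 57420.
Minimum: 48750 at k=1.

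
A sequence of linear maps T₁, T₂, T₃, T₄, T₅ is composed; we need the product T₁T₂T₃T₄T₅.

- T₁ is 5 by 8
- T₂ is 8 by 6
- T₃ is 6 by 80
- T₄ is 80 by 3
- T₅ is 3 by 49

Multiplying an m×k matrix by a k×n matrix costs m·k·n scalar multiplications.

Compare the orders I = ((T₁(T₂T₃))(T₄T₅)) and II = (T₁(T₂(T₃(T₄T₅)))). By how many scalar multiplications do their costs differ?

Order I = ((T₁(T₂T₃))(T₄T₅)): (T₂T₃): 8×6 by 6×80 → 8×80, cost 8·6·80 = 3840; (T₁(T₂T₃)): 5×8 by 8×80 → 5×80, cost 5·8·80 = 3200; cumulative 7040; (T₄T₅): 80×3 by 3×49 → 80×49, cost 80·3·49 = 11760; ((T₁(T₂T₃))(T₄T₅)): 5×80 by 80×49 → 5×49, cost 5·80·49 = 19600; cumulative 38400. Total 38400.
Order II = (T₁(T₂(T₃(T₄T₅)))): (T₄T₅): 80×3 by 3×49 → 80×49, cost 80·3·49 = 11760; (T₃(T₄T₅)): 6×80 by 80×49 → 6×49, cost 6·80·49 = 23520; cumulative 35280; (T₂(T₃(T₄T₅))): 8×6 by 6×49 → 8×49, cost 8·6·49 = 2352; cumulative 37632; (T₁(T₂(T₃(T₄T₅)))): 5×8 by 8×49 → 5×49, cost 5·8·49 = 1960; cumulative 39592. Total 39592.
Difference: |38400 − 39592| = 1192.

1192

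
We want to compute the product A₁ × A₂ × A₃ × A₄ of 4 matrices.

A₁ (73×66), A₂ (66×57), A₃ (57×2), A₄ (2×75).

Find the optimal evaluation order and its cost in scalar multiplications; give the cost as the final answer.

28110

Adjacent pairs: A₁A₂ = 73·66·57 = 274626; A₂A₃ = 66·57·2 = 7524; A₃A₄ = 57·2·75 = 8550.
Length 3: A₁..A₃: k=1: 0+7524+73·66·2=17160; k=2: 274626+0+73·57·2=282948 → min 17160 | A₂..A₄: k=2: 0+8550+66·57·75=290700; k=3: 7524+0+66·2·75=17424 → min 17424.
Length 4: A₁..A₄: k=1: 0+17424+73·66·75=378774; k=2: 274626+8550+73·57·75=595251; k=3: 17160+0+73·2·75=28110 → min 28110.
Optimal parenthesization: ((A₁ × (A₂ × A₃)) × A₄) with cost 28110.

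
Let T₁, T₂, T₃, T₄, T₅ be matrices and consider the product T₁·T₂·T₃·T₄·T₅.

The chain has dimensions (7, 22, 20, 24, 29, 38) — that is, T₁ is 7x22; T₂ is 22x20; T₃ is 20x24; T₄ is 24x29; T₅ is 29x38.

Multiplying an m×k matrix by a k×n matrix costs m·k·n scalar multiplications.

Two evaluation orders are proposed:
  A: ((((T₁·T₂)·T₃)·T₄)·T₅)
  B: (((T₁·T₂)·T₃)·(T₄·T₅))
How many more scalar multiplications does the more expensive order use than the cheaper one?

Order A = ((((T₁·T₂)·T₃)·T₄)·T₅): (T₁·T₂): 7×22 by 22×20 → 7×20, cost 7·22·20 = 3080; ((T₁·T₂)·T₃): 7×20 by 20×24 → 7×24, cost 7·20·24 = 3360; cumulative 6440; (((T₁·T₂)·T₃)·T₄): 7×24 by 24×29 → 7×29, cost 7·24·29 = 4872; cumulative 11312; ((((T₁·T₂)·T₃)·T₄)·T₅): 7×29 by 29×38 → 7×38, cost 7·29·38 = 7714; cumulative 19026. Total 19026.
Order B = (((T₁·T₂)·T₃)·(T₄·T₅)): (T₁·T₂): 7×22 by 22×20 → 7×20, cost 7·22·20 = 3080; ((T₁·T₂)·T₃): 7×20 by 20×24 → 7×24, cost 7·20·24 = 3360; cumulative 6440; (T₄·T₅): 24×29 by 29×38 → 24×38, cost 24·29·38 = 26448; (((T₁·T₂)·T₃)·(T₄·T₅)): 7×24 by 24×38 → 7×38, cost 7·24·38 = 6384; cumulative 39272. Total 39272.
Difference: |19026 − 39272| = 20246.

20246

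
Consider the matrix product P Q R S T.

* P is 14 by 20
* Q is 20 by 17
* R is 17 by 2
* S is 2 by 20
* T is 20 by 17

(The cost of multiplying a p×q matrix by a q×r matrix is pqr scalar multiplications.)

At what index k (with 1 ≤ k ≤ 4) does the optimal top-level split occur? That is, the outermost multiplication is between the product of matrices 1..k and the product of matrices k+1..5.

3

Adjacent pairs: PQ = 14·20·17 = 4760; QR = 20·17·2 = 680; RS = 17·2·20 = 680; ST = 2·20·17 = 680.
Length 3: P..R: k=1: 0+680+14·20·2=1240; k=2: 4760+0+14·17·2=5236 → min 1240 | Q..S: k=2: 0+680+20·17·20=7480; k=3: 680+0+20·2·20=1480 → min 1480 | R..T: k=3: 0+680+17·2·17=1258; k=4: 680+0+17·20·17=6460 → min 1258.
Length 4: P..S: k=1: 0+1480+14·20·20=7080; k=2: 4760+680+14·17·20=10200; k=3: 1240+0+14·2·20=1800 → min 1800 | Q..T: k=2: 0+1258+20·17·17=7038; k=3: 680+680+20·2·17=2040; k=4: 1480+0+20·20·17=8280 → min 2040.
Top-level splits: k=1: (P..P)·(Q..T) → 0+2040+14·20·17 = 6800; k=2: (P..Q)·(R..T) → 4760+1258+14·17·17 = 10064; k=3: (P..R)·(S..T) → 1240+680+14·2·17 = 2396; k=4: (P..S)·(T..T) → 1800+0+14·20·17 = 6560.
Best split is after R, i.e. k = 3.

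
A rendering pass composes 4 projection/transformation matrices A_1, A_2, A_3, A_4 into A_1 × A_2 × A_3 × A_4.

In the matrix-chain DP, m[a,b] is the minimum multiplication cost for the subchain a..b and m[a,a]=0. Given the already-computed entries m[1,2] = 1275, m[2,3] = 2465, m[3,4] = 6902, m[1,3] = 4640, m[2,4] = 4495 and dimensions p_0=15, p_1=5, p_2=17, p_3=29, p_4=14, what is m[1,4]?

m[1,4] = min over k∈[1,3] of m[1,k]+m[k+1,4]+p_{0}·p_k·p_{4}.
k=1: 0 + 4495 + 15·5·14 = 5545; k=2: 1275 + 6902 + 15·17·14 = 11747; k=3: 4640 + 0 + 15·29·14 = 10730.
Minimum: 5545 at k=1.

5545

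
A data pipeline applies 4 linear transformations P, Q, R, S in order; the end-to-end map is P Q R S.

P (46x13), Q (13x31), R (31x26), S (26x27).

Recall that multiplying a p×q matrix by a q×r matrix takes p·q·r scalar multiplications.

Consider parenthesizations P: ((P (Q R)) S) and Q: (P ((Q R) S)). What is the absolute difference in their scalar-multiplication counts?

Order P = ((P (Q R)) S): (Q R): 13×31 by 31×26 → 13×26, cost 13·31·26 = 10478; (P (Q R)): 46×13 by 13×26 → 46×26, cost 46·13·26 = 15548; cumulative 26026; ((P (Q R)) S): 46×26 by 26×27 → 46×27, cost 46·26·27 = 32292; cumulative 58318. Total 58318.
Order Q = (P ((Q R) S)): (Q R): 13×31 by 31×26 → 13×26, cost 13·31·26 = 10478; ((Q R) S): 13×26 by 26×27 → 13×27, cost 13·26·27 = 9126; cumulative 19604; (P ((Q R) S)): 46×13 by 13×27 → 46×27, cost 46·13·27 = 16146; cumulative 35750. Total 35750.
Difference: |58318 − 35750| = 22568.

22568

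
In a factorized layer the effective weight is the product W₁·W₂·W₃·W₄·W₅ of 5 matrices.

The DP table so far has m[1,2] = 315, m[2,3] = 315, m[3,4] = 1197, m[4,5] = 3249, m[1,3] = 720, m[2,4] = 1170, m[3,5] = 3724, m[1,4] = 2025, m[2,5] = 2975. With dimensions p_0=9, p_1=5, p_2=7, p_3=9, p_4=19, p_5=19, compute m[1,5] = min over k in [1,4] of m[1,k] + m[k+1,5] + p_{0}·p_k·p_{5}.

m[1,5] = min over k∈[1,4] of m[1,k]+m[k+1,5]+p_{0}·p_k·p_{5}.
k=1: 0 + 2975 + 9·5·19 = 3830; k=2: 315 + 3724 + 9·7·19 = 5236; k=3: 720 + 3249 + 9·9·19 = 5508; k=4: 2025 + 0 + 9·19·19 = 5274.
Minimum: 3830 at k=1.

3830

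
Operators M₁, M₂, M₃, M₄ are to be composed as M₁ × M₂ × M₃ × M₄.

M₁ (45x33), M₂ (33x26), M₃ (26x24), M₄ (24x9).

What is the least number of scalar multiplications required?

Adjacent pairs: M₁M₂ = 45·33·26 = 38610; M₂M₃ = 33·26·24 = 20592; M₃M₄ = 26·24·9 = 5616.
Length 3: M₁..M₃: k=1: 0+20592+45·33·24=56232; k=2: 38610+0+45·26·24=66690 → min 56232 | M₂..M₄: k=2: 0+5616+33·26·9=13338; k=3: 20592+0+33·24·9=27720 → min 13338.
Length 4: M₁..M₄: k=1: 0+13338+45·33·9=26703; k=2: 38610+5616+45·26·9=54756; k=3: 56232+0+45·24·9=65952 → min 26703.
Optimal order: (M₁ × (M₂ × (M₃ × M₄))) with cost 26703.

26703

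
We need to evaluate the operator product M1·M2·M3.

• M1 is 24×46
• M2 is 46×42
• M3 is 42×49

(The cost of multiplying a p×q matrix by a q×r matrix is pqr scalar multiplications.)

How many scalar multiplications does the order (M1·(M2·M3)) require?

148764

(M2·M3): 46×42 by 42×49 → 46×49, cost 46·42·49 = 94668
(M1·(M2·M3)): 24×46 by 46×49 → 24×49, cost 24·46·49 = 54096; cumulative 148764
Total: 148764 scalar multiplications.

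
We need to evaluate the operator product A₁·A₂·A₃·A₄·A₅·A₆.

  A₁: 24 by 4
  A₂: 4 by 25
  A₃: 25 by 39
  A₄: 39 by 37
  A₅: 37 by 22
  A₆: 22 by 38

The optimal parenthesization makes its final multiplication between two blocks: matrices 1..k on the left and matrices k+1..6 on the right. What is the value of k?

1

Adjacent pairs: A₁A₂ = 24·4·25 = 2400; A₂A₃ = 4·25·39 = 3900; A₃A₄ = 25·39·37 = 36075; A₄A₅ = 39·37·22 = 31746; A₅A₆ = 37·22·38 = 30932.
Length 3: A₁..A₃: k=1: 0+3900+24·4·39=7644; k=2: 2400+0+24·25·39=25800 → min 7644 | A₂..A₄: k=2: 0+36075+4·25·37=39775; k=3: 3900+0+4·39·37=9672 → min 9672 | A₃..A₅: k=3: 0+31746+25·39·22=53196; k=4: 36075+0+25·37·22=56425 → min 53196 | A₄..A₆: k=4: 0+30932+39·37·38=85766; k=5: 31746+0+39·22·38=64350 → min 64350.
Length 4: A₁..A₄: k=1: 0+9672+24·4·37=13224; k=2: 2400+36075+24·25·37=60675; k=3: 7644+0+24·39·37=42276 → min 13224 | A₂..A₅: k=2: 0+53196+4·25·22=55396; k=3: 3900+31746+4·39·22=39078; k=4: 9672+0+4·37·22=12928 → min 12928 | A₃..A₆: k=3: 0+64350+25·39·38=101400; k=4: 36075+30932+25·37·38=102157; k=5: 53196+0+25·22·38=74096 → min 74096.
Length 5: A₁..A₅: k=1: 0+12928+24·4·22=15040; k=2: 2400+53196+24·25·22=68796; k=3: 7644+31746+24·39·22=59982; k=4: 13224+0+24·37·22=32760 → min 15040 | A₂..A₆: k=2: 0+74096+4·25·38=77896; k=3: 3900+64350+4·39·38=74178; k=4: 9672+30932+4·37·38=46228; k=5: 12928+0+4·22·38=16272 → min 16272.
Top-level splits: k=1: (A₁..A₁)·(A₂..A₆) → 0+16272+24·4·38 = 19920; k=2: (A₁..A₂)·(A₃..A₆) → 2400+74096+24·25·38 = 99296; k=3: (A₁..A₃)·(A₄..A₆) → 7644+64350+24·39·38 = 107562; k=4: (A₁..A₄)·(A₅..A₆) → 13224+30932+24·37·38 = 77900; k=5: (A₁..A₅)·(A₆..A₆) → 15040+0+24·22·38 = 35104.
Best split is after A₁, i.e. k = 1.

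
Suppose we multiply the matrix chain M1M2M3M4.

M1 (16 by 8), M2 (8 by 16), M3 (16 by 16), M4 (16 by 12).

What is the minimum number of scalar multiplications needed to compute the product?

5120

Adjacent pairs: M1M2 = 16·8·16 = 2048; M2M3 = 8·16·16 = 2048; M3M4 = 16·16·12 = 3072.
Length 3: M1..M3: k=1: 0+2048+16·8·16=4096; k=2: 2048+0+16·16·16=6144 → min 4096 | M2..M4: k=2: 0+3072+8·16·12=4608; k=3: 2048+0+8·16·12=3584 → min 3584.
Length 4: M1..M4: k=1: 0+3584+16·8·12=5120; k=2: 2048+3072+16·16·12=8192; k=3: 4096+0+16·16·12=7168 → min 5120.
Optimal order: (M1((M2M3)M4)) with cost 5120.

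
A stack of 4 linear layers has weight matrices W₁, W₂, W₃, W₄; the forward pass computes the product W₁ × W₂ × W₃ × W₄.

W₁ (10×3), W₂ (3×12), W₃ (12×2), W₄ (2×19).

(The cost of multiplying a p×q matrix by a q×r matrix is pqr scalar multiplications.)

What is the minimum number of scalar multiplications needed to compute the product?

Adjacent pairs: W₁W₂ = 10·3·12 = 360; W₂W₃ = 3·12·2 = 72; W₃W₄ = 12·2·19 = 456.
Length 3: W₁..W₃: k=1: 0+72+10·3·2=132; k=2: 360+0+10·12·2=600 → min 132 | W₂..W₄: k=2: 0+456+3·12·19=1140; k=3: 72+0+3·2·19=186 → min 186.
Length 4: W₁..W₄: k=1: 0+186+10·3·19=756; k=2: 360+456+10·12·19=3096; k=3: 132+0+10·2·19=512 → min 512.
Optimal order: ((W₁ × (W₂ × W₃)) × W₄) with cost 512.

512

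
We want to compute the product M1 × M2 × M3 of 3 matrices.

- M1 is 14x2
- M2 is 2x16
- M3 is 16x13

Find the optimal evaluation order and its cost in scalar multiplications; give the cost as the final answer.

780

(M1 × (M2 × M3)): cost 780.
((M1 × M2) × M3): cost 3360.
Optimal: (M1 × (M2 × M3)) with cost 780.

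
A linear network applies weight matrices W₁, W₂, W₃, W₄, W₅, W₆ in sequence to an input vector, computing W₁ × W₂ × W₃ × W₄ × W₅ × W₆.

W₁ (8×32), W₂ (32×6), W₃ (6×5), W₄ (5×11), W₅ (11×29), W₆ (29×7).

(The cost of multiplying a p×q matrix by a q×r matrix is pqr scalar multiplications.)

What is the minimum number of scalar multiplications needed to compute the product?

4666

Adjacent pairs: W₁W₂ = 8·32·6 = 1536; W₂W₃ = 32·6·5 = 960; W₃W₄ = 6·5·11 = 330; W₄W₅ = 5·11·29 = 1595; W₅W₆ = 11·29·7 = 2233.
Length 3: W₁..W₃: k=1: 0+960+8·32·5=2240; k=2: 1536+0+8·6·5=1776 → min 1776 | W₂..W₄: k=2: 0+330+32·6·11=2442; k=3: 960+0+32·5·11=2720 → min 2442 | W₃..W₅: k=3: 0+1595+6·5·29=2465; k=4: 330+0+6·11·29=2244 → min 2244 | W₄..W₆: k=4: 0+2233+5·11·7=2618; k=5: 1595+0+5·29·7=2610 → min 2610.
Length 4: W₁..W₄: k=1: 0+2442+8·32·11=5258; k=2: 1536+330+8·6·11=2394; k=3: 1776+0+8·5·11=2216 → min 2216 | W₂..W₅: k=2: 0+2244+32·6·29=7812; k=3: 960+1595+32·5·29=7195; k=4: 2442+0+32·11·29=12650 → min 7195 | W₃..W₆: k=3: 0+2610+6·5·7=2820; k=4: 330+2233+6·11·7=3025; k=5: 2244+0+6·29·7=3462 → min 2820.
Length 5: W₁..W₅: k=1: 0+7195+8·32·29=14619; k=2: 1536+2244+8·6·29=5172; k=3: 1776+1595+8·5·29=4531; k=4: 2216+0+8·11·29=4768 → min 4531 | W₂..W₆: k=2: 0+2820+32·6·7=4164; k=3: 960+2610+32·5·7=4690; k=4: 2442+2233+32·11·7=7139; k=5: 7195+0+32·29·7=13691 → min 4164.
Length 6: W₁..W₆: k=1: 0+4164+8·32·7=5956; k=2: 1536+2820+8·6·7=4692; k=3: 1776+2610+8·5·7=4666; k=4: 2216+2233+8·11·7=5065; k=5: 4531+0+8·29·7=6155 → min 4666.
Optimal order: (((W₁ × W₂) × W₃) × ((W₄ × W₅) × W₆)) with cost 4666.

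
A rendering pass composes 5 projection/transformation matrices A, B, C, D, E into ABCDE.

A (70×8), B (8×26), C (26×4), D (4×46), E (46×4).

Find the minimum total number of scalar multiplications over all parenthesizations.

3936

Adjacent pairs: AB = 70·8·26 = 14560; BC = 8·26·4 = 832; CD = 26·4·46 = 4784; DE = 4·46·4 = 736.
Length 3: A..C: k=1: 0+832+70·8·4=3072; k=2: 14560+0+70·26·4=21840 → min 3072 | B..D: k=2: 0+4784+8·26·46=14352; k=3: 832+0+8·4·46=2304 → min 2304 | C..E: k=3: 0+736+26·4·4=1152; k=4: 4784+0+26·46·4=9568 → min 1152.
Length 4: A..D: k=1: 0+2304+70·8·46=28064; k=2: 14560+4784+70·26·46=103064; k=3: 3072+0+70·4·46=15952 → min 15952 | B..E: k=2: 0+1152+8·26·4=1984; k=3: 832+736+8·4·4=1696; k=4: 2304+0+8·46·4=3776 → min 1696.
Length 5: A..E: k=1: 0+1696+70·8·4=3936; k=2: 14560+1152+70·26·4=22992; k=3: 3072+736+70·4·4=4928; k=4: 15952+0+70·46·4=28832 → min 3936.
Optimal order: (A((BC)(DE))) with cost 3936.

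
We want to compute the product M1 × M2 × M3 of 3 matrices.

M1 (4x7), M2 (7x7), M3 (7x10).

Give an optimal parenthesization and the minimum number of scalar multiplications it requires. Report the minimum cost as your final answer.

476

(M1 × (M2 × M3)): cost 770.
((M1 × M2) × M3): cost 476.
Optimal: ((M1 × M2) × M3) with cost 476.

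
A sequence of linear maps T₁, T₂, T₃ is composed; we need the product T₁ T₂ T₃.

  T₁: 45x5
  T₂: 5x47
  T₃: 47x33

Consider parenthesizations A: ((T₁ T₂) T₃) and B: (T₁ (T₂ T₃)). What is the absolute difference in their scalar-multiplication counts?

65190

Order A = ((T₁ T₂) T₃): (T₁ T₂): 45×5 by 5×47 → 45×47, cost 45·5·47 = 10575; ((T₁ T₂) T₃): 45×47 by 47×33 → 45×33, cost 45·47·33 = 69795; cumulative 80370. Total 80370.
Order B = (T₁ (T₂ T₃)): (T₂ T₃): 5×47 by 47×33 → 5×33, cost 5·47·33 = 7755; (T₁ (T₂ T₃)): 45×5 by 5×33 → 45×33, cost 45·5·33 = 7425; cumulative 15180. Total 15180.
Difference: |80370 − 15180| = 65190.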